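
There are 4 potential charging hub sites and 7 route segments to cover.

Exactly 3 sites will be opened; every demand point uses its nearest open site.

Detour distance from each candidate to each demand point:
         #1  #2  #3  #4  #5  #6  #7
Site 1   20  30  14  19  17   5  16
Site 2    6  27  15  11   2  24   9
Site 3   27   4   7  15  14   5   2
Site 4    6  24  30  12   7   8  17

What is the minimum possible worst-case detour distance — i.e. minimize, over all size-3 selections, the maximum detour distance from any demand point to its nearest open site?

11

Open {Site 1, Site 2, Site 3}.
  Farthest demand point is #4 at detour distance 11 (to Site 2); all others are ≤ 11.
With {Site 2, Site 3, Site 4} the worst case is 11.
With {Site 1, Site 3, Site 4} the worst case is 12.
No size-3 selection achieves below 11.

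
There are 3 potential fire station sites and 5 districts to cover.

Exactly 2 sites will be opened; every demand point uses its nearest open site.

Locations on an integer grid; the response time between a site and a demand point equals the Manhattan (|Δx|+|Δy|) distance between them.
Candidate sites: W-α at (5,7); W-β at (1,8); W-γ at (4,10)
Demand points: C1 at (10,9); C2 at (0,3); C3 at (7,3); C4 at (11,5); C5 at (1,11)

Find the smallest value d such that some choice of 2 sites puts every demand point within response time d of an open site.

8

Open {W-α, W-β}.
  Farthest demand point is C4 at response time 8 (to W-α); all others are ≤ 8.
With {W-α, W-γ} the worst case is 9.
With {W-β, W-γ} the worst case is 12.
No size-2 selection achieves below 8.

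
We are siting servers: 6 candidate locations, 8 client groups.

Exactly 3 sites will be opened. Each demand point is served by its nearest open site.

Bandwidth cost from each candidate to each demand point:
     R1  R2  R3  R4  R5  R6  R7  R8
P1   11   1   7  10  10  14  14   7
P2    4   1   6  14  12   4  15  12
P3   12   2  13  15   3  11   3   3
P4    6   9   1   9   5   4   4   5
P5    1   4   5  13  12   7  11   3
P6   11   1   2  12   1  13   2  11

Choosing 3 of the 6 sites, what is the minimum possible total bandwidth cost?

22

Open {P4, P5, P6}.
  R1→P5 1, R2→P6 1, R3→P4 1, R4→P4 9, R5→P6 1, R6→P4 4, R7→P6 2, R8→P5 3  ⇒ total 22.
Compare {P2, P5, P6}: total 26.
Compare {P3, P4, P5}: total 26.
No size-3 selection does better; minimum is 22.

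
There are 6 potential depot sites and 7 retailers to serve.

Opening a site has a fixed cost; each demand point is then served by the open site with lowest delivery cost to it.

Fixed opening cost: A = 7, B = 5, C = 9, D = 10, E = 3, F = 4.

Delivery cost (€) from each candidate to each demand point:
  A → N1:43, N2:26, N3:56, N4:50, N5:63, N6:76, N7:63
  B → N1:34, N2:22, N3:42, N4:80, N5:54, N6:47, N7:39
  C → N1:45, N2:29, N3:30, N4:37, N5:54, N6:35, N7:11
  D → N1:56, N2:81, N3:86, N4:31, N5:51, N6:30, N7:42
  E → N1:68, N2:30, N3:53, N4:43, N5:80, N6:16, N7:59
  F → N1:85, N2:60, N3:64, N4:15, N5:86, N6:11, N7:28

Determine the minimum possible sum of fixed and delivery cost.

195

Open {B, C, F}: assign each demand point to its cheapest open site.
  N1→B 34, N2→B 22, N3→C 30, N4→F 15, N5→B 54, N6→F 11, N7→C 11
  delivery cost 177, fixed 18 → total 195.
Compare {B, C, E, F}: delivery cost 177 + fixed 21 = 198.
Compare {A, B, C, F}: delivery cost 177 + fixed 25 = 202.
Compare {B, C, D, F}: delivery cost 174 + fixed 28 = 202.
All other subsets cost ≥ 198. Minimum total cost: 195.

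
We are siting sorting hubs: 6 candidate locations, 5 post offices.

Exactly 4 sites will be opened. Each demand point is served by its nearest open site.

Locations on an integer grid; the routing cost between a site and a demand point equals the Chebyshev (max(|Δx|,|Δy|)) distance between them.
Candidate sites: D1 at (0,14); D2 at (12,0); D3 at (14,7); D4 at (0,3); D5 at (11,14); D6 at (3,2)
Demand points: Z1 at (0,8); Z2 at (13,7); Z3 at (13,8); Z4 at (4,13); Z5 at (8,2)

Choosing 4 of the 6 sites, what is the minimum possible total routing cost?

15

Open {D1, D2, D3, D4}.
  Z1→D4 5, Z2→D3 1, Z3→D3 1, Z4→D1 4, Z5→D2 4  ⇒ total 15.
Compare {D1, D2, D3, D5}: total 16.
Compare {D1, D2, D3, D6}: total 16.
No size-4 selection does better; minimum is 15.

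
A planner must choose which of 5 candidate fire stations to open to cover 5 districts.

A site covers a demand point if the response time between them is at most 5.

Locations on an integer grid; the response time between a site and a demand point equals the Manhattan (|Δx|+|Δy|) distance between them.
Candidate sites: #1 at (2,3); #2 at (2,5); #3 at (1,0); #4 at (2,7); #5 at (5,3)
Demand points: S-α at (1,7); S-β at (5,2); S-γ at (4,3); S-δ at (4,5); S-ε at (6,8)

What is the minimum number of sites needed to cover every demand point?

2

Coverage sets (demand points within 5 of each site):
  #1: {S-α, S-β, S-γ, S-δ}
  #2: {S-α, S-γ, S-δ}
  #3: {}
  #4: {S-α, S-δ, S-ε}
  #5: {S-β, S-γ, S-δ}
No single site covers all 5 demand points.
But {#1, #4} covers everything, so the minimum is 2.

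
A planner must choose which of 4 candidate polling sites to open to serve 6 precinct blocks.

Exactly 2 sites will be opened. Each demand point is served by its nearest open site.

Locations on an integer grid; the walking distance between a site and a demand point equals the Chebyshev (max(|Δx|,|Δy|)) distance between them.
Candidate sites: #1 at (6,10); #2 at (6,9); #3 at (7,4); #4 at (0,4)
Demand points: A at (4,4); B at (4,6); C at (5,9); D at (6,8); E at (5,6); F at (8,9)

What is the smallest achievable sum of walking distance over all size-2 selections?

Open {#2, #3}.
  A→#3 3, B→#2 3, C→#2 1, D→#2 1, E→#3 2, F→#2 2  ⇒ total 12.
Compare {#1, #3}: total 13.
Compare {#2, #4}: total 14.
No size-2 selection does better; minimum is 12.

12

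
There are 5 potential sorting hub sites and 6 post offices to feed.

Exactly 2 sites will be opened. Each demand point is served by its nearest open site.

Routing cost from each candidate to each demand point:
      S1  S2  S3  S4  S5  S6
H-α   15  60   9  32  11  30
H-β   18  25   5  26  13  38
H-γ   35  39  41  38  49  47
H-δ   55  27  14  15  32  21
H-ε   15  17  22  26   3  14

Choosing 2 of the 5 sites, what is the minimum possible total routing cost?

78

Open {H-δ, H-ε}.
  S1→H-ε 15, S2→H-ε 17, S3→H-δ 14, S4→H-δ 15, S5→H-ε 3, S6→H-ε 14  ⇒ total 78.
Compare {H-β, H-ε}: total 80.
Compare {H-α, H-ε}: total 84.
No size-2 selection does better; minimum is 78.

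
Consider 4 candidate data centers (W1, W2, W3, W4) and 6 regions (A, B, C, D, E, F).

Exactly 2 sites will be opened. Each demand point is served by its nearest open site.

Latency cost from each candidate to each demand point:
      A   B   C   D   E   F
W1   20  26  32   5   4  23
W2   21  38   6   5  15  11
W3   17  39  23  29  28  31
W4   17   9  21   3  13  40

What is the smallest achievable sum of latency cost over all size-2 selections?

59

Open {W2, W4}.
  A→W4 17, B→W4 9, C→W2 6, D→W4 3, E→W4 13, F→W2 11  ⇒ total 59.
Compare {W1, W2}: total 72.
Compare {W1, W4}: total 77.
No size-2 selection does better; minimum is 59.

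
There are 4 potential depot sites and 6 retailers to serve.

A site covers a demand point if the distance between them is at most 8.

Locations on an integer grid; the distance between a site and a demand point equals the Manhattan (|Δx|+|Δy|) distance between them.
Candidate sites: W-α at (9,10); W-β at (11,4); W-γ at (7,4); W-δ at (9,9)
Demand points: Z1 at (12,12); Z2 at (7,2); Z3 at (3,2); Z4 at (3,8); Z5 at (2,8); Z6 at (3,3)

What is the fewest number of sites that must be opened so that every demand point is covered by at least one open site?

2

Coverage sets (demand points within 8 of each site):
  W-α: {Z1, Z4}
  W-β: {Z2}
  W-γ: {Z2, Z3, Z4, Z6}
  W-δ: {Z1, Z4, Z5}
No single site covers all 6 demand points.
But {W-γ, W-δ} covers everything, so the minimum is 2.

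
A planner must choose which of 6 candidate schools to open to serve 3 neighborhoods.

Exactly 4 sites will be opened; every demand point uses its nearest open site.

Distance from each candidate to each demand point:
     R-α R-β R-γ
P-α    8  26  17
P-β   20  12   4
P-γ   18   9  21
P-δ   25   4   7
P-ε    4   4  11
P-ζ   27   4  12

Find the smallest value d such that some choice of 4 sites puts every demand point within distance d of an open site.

4

Open {P-α, P-β, P-γ, P-ε}.
  Farthest demand point is R-α at distance 4 (to P-ε); all others are ≤ 4.
With {P-α, P-β, P-δ, P-ε} the worst case is 4.
With {P-α, P-β, P-ε, P-ζ} the worst case is 4.
No size-4 selection achieves below 4.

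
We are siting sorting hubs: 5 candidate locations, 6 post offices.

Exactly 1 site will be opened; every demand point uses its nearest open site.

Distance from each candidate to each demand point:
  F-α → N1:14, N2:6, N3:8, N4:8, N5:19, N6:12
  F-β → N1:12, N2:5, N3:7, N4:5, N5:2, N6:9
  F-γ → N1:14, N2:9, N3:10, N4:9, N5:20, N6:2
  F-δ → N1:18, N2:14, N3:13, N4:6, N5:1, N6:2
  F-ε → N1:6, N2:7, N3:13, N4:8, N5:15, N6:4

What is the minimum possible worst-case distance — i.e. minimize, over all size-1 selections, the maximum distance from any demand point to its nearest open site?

12

Open {F-β}.
  Farthest demand point is N1 at distance 12 (to F-β); all others are ≤ 12.
With {F-ε} the worst case is 15.
With {F-δ} the worst case is 18.
No size-1 selection achieves below 12.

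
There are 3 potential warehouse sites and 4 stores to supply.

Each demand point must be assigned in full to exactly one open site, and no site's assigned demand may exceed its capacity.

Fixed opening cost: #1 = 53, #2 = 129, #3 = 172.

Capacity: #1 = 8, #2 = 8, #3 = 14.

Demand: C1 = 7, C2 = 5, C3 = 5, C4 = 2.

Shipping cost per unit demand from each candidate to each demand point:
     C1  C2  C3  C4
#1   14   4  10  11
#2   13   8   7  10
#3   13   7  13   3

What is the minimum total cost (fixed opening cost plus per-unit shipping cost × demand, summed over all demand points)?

Open {#1, #3}; cheapest assignment that respects the capacities:
  #1 (cap 8, load 5): C2 — cost 5×4 = 20
  #3 (cap 14, load 14): C1, C3, C4 — cost 7×13 + 5×13 + 2×3 = 162
  Shipping 182, fixed 225 → total 407.
  Any other capacity-feasible assignment to {#1, #3} ships for at least 182.
Compare {#2, #3}: its best feasible assignment gives total 468.
Compare {#1, #2, #3}: its best feasible assignment gives total 506.
Every other set of open sites that can feasibly serve all demand totals ≥ 468 even under its best assignment. Minimum: 407.

407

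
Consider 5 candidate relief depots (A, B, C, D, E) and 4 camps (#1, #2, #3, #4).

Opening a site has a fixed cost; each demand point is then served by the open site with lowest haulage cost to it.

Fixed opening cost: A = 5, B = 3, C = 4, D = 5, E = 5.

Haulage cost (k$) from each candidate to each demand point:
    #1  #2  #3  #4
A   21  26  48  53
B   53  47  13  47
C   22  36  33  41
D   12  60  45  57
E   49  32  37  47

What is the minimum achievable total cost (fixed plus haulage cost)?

109

Open {A, B, C, D}: assign each demand point to its cheapest open site.
  #1→D 12, #2→A 26, #3→B 13, #4→C 41
  haulage cost 92, fixed 17 → total 109.
Compare {A, B, D}: haulage cost 98 + fixed 13 = 111.
Compare {A, B, C}: haulage cost 101 + fixed 12 = 113.
Compare {B, C, D}: haulage cost 102 + fixed 12 = 114.
All other subsets cost ≥ 111. Minimum total cost: 109.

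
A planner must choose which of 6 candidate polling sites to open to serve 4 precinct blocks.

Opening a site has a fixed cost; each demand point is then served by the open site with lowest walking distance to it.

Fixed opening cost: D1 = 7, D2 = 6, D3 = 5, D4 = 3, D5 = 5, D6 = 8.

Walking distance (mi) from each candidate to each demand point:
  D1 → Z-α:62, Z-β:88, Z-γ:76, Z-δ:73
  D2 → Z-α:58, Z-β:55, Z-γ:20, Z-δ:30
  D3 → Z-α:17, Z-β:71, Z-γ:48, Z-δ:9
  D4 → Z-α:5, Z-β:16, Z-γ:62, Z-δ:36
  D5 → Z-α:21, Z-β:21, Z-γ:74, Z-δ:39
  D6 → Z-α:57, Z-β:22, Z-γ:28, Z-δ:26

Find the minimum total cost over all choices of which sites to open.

64

Open {D2, D3, D4}: assign each demand point to its cheapest open site.
  Z-α→D4 5, Z-β→D4 16, Z-γ→D2 20, Z-δ→D3 9
  walking distance 50, fixed 14 → total 64.
Compare {D2, D3, D4, D5}: walking distance 50 + fixed 19 = 69.
Compare {D1, D2, D3, D4}: walking distance 50 + fixed 21 = 71.
Compare {D2, D3, D4, D6}: walking distance 50 + fixed 22 = 72.
All other subsets cost ≥ 69. Minimum total cost: 64.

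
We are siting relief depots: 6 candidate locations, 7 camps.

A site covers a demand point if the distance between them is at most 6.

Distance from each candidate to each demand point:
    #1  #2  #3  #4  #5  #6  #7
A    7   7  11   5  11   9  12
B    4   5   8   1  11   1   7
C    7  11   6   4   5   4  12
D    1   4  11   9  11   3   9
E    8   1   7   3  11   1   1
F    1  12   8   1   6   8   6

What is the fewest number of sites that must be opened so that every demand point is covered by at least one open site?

3

Coverage sets (demand points within 6 of each site):
  A: {#4}
  B: {#1, #2, #4, #6}
  C: {#3, #4, #5, #6}
  D: {#1, #2, #6}
  E: {#2, #4, #6, #7}
  F: {#1, #4, #5, #7}
No 2 sites suffice: every size-2 union leaves at least one demand point uncovered.
But {B, C, E} covers everything, so the minimum is 3.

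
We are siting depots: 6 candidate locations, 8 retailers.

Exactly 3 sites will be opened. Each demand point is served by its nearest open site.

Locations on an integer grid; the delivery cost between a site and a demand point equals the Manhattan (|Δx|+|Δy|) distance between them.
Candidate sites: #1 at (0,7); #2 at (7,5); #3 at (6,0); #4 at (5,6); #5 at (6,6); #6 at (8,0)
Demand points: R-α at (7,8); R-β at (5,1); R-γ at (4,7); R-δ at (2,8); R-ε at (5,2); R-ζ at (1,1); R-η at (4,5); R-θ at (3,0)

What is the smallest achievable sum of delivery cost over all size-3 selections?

Open {#1, #3, #4}.
  R-α→#4 4, R-β→#3 2, R-γ→#4 2, R-δ→#1 3, R-ε→#3 3, R-ζ→#3 6, R-η→#4 2, R-θ→#3 3  ⇒ total 25.
Compare {#1, #3, #5}: total 26.
Compare {#2, #3, #4}: total 26.
No size-3 selection does better; minimum is 25.

25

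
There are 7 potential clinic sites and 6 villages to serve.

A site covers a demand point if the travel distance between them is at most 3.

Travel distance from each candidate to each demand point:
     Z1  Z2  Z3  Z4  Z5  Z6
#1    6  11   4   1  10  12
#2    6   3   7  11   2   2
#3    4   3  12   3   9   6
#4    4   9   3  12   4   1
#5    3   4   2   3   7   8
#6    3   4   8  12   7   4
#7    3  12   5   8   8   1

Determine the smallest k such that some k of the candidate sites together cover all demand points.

2

Coverage sets (demand points within 3 of each site):
  #1: {Z4}
  #2: {Z2, Z5, Z6}
  #3: {Z2, Z4}
  #4: {Z3, Z6}
  #5: {Z1, Z3, Z4}
  #6: {Z1}
  #7: {Z1, Z6}
No single site covers all 6 demand points.
But {#2, #5} covers everything, so the minimum is 2.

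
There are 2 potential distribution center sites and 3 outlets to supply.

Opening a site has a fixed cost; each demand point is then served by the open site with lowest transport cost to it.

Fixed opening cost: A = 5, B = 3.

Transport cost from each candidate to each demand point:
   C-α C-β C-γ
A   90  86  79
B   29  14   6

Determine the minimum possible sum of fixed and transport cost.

Open {B}: assign each demand point to its cheapest open site.
  C-α→B 29, C-β→B 14, C-γ→B 6
  transport cost 49, fixed 3 → total 52.
Compare {A, B}: transport cost 49 + fixed 8 = 57.
Compare {A}: transport cost 255 + fixed 5 = 260.

52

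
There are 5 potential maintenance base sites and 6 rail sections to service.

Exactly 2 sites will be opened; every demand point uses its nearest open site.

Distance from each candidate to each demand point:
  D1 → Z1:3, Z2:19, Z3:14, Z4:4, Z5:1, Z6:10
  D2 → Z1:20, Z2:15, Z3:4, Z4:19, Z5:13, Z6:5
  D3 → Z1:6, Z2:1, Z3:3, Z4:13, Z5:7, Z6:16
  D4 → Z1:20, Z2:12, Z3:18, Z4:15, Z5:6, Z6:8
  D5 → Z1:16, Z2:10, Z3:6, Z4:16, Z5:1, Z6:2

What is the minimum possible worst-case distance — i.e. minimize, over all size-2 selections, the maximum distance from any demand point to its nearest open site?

Open {D1, D3}.
  Farthest demand point is Z6 at distance 10 (to D1); all others are ≤ 10.
With {D1, D5} the worst case is 10.
With {D2, D3} the worst case is 13.
No size-2 selection achieves below 10.

10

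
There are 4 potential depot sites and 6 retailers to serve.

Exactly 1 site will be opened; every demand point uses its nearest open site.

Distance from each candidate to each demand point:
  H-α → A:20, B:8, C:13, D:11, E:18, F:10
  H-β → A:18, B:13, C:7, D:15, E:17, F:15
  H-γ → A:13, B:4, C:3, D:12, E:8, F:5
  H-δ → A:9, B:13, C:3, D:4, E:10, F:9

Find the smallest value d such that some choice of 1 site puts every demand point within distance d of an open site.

Open {H-γ}.
  Farthest demand point is A at distance 13 (to H-γ); all others are ≤ 13.
With {H-δ} the worst case is 13.
With {H-β} the worst case is 18.
No size-1 selection achieves below 13.

13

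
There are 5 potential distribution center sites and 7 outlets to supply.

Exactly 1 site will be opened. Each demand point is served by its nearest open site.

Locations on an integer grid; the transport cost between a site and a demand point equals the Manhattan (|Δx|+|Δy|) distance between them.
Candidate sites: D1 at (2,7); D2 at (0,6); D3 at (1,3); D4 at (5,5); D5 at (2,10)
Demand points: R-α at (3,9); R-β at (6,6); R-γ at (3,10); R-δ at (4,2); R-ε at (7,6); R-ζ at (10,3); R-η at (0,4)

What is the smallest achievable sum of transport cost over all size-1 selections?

Open {D4}.
  R-α→D4 6, R-β→D4 2, R-γ→D4 7, R-δ→D4 4, R-ε→D4 3, R-ζ→D4 7, R-η→D4 6  ⇒ total 35.
Compare {D1}: total 42.
Compare {D2}: total 49.
No size-1 selection does better; minimum is 35.

35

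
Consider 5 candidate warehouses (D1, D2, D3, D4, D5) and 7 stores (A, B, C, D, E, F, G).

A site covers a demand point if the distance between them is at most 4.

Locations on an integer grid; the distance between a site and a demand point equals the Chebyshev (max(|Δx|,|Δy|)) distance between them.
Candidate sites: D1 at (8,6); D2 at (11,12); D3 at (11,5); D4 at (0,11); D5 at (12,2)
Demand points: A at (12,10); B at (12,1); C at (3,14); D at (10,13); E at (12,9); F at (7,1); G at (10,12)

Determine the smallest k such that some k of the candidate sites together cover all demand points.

3

Coverage sets (demand points within 4 of each site):
  D1: {A, E}
  D2: {A, D, E, G}
  D3: {B, E, F}
  D4: {C}
  D5: {B}
No 2 sites suffice: every size-2 union leaves at least one demand point uncovered.
But {D2, D3, D4} covers everything, so the minimum is 3.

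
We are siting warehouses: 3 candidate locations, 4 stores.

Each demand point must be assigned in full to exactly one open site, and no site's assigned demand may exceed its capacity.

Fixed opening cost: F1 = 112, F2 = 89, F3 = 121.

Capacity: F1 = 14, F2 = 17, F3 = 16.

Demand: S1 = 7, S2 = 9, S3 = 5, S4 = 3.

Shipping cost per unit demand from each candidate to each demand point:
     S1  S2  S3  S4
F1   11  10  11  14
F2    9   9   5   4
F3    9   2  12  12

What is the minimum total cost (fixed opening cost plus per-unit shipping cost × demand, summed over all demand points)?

Open {F2, F3}; cheapest assignment that respects the capacities:
  F2 (cap 17, load 15): S1, S3, S4 — cost 7×9 + 5×5 + 3×4 = 100
  F3 (cap 16, load 9): S2 — cost 9×2 = 18
  Shipping 118, fixed 210 → total 328.
  Any other capacity-feasible assignment to {F2, F3} ships for at least 118.
Compare {F1, F2}: its best feasible assignment gives total 391.
Compare {F1, F3}: its best feasible assignment gives total 411.
Every other set of open sites that can feasibly serve all demand totals ≥ 391 even under its best assignment. Minimum: 328.

328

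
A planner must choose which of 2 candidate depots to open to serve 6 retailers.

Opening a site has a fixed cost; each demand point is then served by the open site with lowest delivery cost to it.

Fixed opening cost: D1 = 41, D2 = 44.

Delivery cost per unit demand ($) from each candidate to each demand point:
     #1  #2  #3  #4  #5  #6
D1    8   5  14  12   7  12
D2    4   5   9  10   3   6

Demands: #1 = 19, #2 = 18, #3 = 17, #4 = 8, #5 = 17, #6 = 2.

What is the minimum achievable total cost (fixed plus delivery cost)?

Open {D2}: assign each demand point to its cheapest open site.
  #1→D2 19×4=76, #2→D2 18×5=90, #3→D2 17×9=153, #4→D2 8×10=80, #5→D2 17×3=51, #6→D2 2×6=12
  delivery cost 462, fixed 44 → total 506.
Compare {D1, D2}: delivery cost 462 + fixed 85 = 547.
Compare {D1}: delivery cost 719 + fixed 41 = 760.

506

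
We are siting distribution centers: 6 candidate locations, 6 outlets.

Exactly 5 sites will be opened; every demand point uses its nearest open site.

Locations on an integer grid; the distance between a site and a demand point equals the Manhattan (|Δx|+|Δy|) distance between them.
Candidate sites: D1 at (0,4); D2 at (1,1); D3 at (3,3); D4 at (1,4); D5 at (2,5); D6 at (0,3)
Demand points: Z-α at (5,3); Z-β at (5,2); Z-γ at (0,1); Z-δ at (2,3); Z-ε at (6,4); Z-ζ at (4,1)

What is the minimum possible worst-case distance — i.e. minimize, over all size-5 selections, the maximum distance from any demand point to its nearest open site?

Open {D1, D2, D3, D4, D5}.
  Farthest demand point is Z-ε at distance 4 (to D3); all others are ≤ 4.
With {D1, D2, D3, D4, D6} the worst case is 4.
With {D1, D2, D3, D5, D6} the worst case is 4.
No size-5 selection achieves below 4.

4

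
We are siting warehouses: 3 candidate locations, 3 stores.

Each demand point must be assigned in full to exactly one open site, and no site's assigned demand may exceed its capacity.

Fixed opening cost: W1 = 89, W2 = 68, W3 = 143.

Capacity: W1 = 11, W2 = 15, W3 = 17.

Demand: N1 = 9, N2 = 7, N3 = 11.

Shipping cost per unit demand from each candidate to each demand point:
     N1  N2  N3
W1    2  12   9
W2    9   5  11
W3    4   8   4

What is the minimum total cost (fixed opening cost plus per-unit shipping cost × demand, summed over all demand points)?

397

Open {W1, W2, W3}; cheapest assignment that respects the capacities:
  W1 (cap 11, load 9): N1 — cost 9×2 = 18
  W2 (cap 15, load 7): N2 — cost 7×5 = 35
  W3 (cap 17, load 11): N3 — cost 11×4 = 44
  Shipping 97, fixed 300 → total 397.
  Any other capacity-feasible assignment to {W1, W2, W3} ships for at least 97.
Compare {W1, W3}: its best feasible assignment gives total 423.
Compare {W2, W3}: its best feasible assignment gives total 424.
Every other set of open sites that can feasibly serve all demand totals ≥ 423 even under its best assignment. Minimum: 397.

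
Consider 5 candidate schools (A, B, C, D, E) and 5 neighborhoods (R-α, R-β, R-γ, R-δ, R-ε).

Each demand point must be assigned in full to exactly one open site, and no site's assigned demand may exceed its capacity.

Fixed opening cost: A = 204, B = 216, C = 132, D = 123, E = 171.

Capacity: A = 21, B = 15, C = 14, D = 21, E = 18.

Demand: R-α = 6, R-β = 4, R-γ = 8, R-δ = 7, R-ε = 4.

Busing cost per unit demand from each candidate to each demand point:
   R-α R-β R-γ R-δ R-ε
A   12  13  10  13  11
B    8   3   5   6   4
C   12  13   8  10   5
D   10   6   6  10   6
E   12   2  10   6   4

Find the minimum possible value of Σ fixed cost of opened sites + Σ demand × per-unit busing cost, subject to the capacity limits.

468

Open {D, E}; cheapest assignment that respects the capacities:
  D (cap 21, load 14): R-α, R-γ — cost 6×10 + 8×6 = 108
  E (cap 18, load 15): R-β, R-δ, R-ε — cost 4×2 + 7×6 + 4×4 = 66
  Shipping 174, fixed 294 → total 468.
  Any other capacity-feasible assignment to {D, E} ships for at least 174.
Compare {C, D}: its best feasible assignment gives total 477.
Compare {C, E}: its best feasible assignment gives total 505.
Every other set of open sites that can feasibly serve all demand totals ≥ 477 even under its best assignment. Minimum: 468.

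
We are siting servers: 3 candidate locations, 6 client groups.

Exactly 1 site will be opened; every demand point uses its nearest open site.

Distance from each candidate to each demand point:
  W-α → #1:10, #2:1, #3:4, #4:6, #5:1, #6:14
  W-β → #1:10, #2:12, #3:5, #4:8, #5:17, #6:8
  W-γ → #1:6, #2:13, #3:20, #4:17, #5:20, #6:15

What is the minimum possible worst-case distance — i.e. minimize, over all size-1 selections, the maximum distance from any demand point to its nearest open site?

14

Open {W-α}.
  Farthest demand point is #6 at distance 14 (to W-α); all others are ≤ 14.
With {W-β} the worst case is 17.
With {W-γ} the worst case is 20.
No size-1 selection achieves below 14.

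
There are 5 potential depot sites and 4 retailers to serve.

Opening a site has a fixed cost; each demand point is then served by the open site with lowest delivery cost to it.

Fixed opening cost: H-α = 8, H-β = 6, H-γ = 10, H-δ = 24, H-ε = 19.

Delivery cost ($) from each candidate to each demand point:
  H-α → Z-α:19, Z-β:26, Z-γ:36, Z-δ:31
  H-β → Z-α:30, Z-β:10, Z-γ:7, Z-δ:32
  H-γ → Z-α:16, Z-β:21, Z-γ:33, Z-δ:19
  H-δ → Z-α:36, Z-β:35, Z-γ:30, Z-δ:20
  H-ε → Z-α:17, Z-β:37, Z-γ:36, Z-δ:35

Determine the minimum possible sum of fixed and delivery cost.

Open {H-β, H-γ}: assign each demand point to its cheapest open site.
  Z-α→H-γ 16, Z-β→H-β 10, Z-γ→H-β 7, Z-δ→H-γ 19
  delivery cost 52, fixed 16 → total 68.
Compare {H-α, H-β, H-γ}: delivery cost 52 + fixed 24 = 76.
Compare {H-α, H-β}: delivery cost 67 + fixed 14 = 81.
Compare {H-β}: delivery cost 79 + fixed 6 = 85.
All other subsets cost ≥ 76. Minimum total cost: 68.

68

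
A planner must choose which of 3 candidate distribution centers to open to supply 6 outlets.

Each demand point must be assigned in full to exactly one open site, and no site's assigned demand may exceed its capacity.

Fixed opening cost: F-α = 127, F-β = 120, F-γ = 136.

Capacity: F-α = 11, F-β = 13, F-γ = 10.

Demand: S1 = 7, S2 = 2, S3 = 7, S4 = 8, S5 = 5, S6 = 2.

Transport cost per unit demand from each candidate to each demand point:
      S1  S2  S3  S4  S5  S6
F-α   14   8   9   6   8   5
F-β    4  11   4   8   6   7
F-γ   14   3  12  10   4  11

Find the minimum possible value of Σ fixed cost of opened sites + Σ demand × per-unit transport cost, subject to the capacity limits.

Open {F-α, F-β, F-γ}; cheapest assignment that respects the capacities:
  F-α (cap 11, load 10): S4, S6 — cost 8×6 + 2×5 = 58
  F-β (cap 13, load 12): S1, S5 — cost 7×4 + 5×6 = 58
  F-γ (cap 10, load 9): S2, S3 — cost 2×3 + 7×12 = 90
  Shipping 206, fixed 383 → total 589.
  Any other capacity-feasible assignment to {F-α, F-β, F-γ} ships for at least 206.
Total demand is 31 and no other set of sites has combined capacity ≥ 31, so {F-α, F-β, F-γ} is the only feasible choice of open sites. Minimum: 589.

589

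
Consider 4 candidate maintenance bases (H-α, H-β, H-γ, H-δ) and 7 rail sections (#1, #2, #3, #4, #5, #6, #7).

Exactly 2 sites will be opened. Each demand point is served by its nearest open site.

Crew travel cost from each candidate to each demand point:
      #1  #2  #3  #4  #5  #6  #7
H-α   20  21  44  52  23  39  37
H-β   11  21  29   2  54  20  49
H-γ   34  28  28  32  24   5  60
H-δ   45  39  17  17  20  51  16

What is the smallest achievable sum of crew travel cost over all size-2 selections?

107

Open {H-β, H-δ}.
  #1→H-β 11, #2→H-β 21, #3→H-δ 17, #4→H-β 2, #5→H-δ 20, #6→H-β 20, #7→H-δ 16  ⇒ total 107.
Compare {H-γ, H-δ}: total 137.
Compare {H-β, H-γ}: total 140.
No size-2 selection does better; minimum is 107.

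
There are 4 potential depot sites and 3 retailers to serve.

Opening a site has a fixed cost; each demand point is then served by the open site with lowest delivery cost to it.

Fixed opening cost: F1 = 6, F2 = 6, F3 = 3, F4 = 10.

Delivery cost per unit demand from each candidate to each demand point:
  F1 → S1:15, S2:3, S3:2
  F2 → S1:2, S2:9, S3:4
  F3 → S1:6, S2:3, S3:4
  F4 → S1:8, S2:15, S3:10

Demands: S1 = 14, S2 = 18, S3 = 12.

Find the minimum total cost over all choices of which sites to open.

Open {F1, F2}: assign each demand point to its cheapest open site.
  S1→F2 14×2=28, S2→F1 18×3=54, S3→F1 12×2=24
  delivery cost 106, fixed 12 → total 118.
Compare {F1, F2, F3}: delivery cost 106 + fixed 15 = 121.
Compare {F1, F2, F4}: delivery cost 106 + fixed 22 = 128.
Compare {F1, F2, F3, F4}: delivery cost 106 + fixed 25 = 131.
All other subsets cost ≥ 121. Minimum total cost: 118.

118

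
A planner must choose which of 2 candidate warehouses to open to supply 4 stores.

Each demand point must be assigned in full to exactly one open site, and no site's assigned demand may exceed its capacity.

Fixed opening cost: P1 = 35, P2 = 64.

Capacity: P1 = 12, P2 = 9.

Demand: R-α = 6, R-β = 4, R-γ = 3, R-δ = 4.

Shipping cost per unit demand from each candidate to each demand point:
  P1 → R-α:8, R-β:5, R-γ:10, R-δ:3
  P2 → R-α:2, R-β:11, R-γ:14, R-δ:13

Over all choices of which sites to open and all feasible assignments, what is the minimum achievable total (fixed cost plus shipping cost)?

Open {P1, P2}; cheapest assignment that respects the capacities:
  P1 (cap 12, load 11): R-β, R-γ, R-δ — cost 4×5 + 3×10 + 4×3 = 62
  P2 (cap 9, load 6): R-α — cost 6×2 = 12
  Shipping 74, fixed 99 → total 173.
  Any other capacity-feasible assignment to {P1, P2} ships for at least 74.
Total demand is 17 and no other set of sites has combined capacity ≥ 17, so {P1, P2} is the only feasible choice of open sites. Minimum: 173.

173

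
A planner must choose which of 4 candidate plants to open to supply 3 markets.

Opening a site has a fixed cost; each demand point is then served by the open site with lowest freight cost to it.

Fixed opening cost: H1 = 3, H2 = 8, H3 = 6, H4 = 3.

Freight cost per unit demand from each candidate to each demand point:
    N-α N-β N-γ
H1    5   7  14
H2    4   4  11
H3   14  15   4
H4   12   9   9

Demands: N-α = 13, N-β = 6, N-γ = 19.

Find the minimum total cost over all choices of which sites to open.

166

Open {H2, H3}: assign each demand point to its cheapest open site.
  N-α→H2 13×4=52, N-β→H2 6×4=24, N-γ→H3 19×4=76
  freight cost 152, fixed 14 → total 166.
Compare {H1, H2, H3}: freight cost 152 + fixed 17 = 169.
Compare {H2, H3, H4}: freight cost 152 + fixed 17 = 169.
Compare {H1, H2, H3, H4}: freight cost 152 + fixed 20 = 172.
All other subsets cost ≥ 169. Minimum total cost: 166.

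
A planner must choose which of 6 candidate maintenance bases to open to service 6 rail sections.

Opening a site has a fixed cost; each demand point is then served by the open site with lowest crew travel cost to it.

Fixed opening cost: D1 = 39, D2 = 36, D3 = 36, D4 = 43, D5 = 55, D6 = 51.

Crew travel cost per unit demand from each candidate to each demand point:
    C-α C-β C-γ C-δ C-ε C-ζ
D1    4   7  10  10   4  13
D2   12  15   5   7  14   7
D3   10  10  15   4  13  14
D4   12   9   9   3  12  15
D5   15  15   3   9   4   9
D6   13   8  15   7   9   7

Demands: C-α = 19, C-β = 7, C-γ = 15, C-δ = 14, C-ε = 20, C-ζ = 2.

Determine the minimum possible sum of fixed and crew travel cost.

Open {D1, D4, D5}: assign each demand point to its cheapest open site.
  C-α→D1 19×4=76, C-β→D1 7×7=49, C-γ→D5 15×3=45, C-δ→D4 14×3=42, C-ε→D1 20×4=80, C-ζ→D5 2×9=18
  crew travel cost 310, fixed 137 → total 447.
Compare {D1, D2, D4}: crew travel cost 336 + fixed 118 = 454.
Compare {D1, D3, D5}: crew travel cost 324 + fixed 130 = 454.
Compare {D1, D2, D3}: crew travel cost 350 + fixed 111 = 461.
All other subsets cost ≥ 454. Minimum total cost: 447.

447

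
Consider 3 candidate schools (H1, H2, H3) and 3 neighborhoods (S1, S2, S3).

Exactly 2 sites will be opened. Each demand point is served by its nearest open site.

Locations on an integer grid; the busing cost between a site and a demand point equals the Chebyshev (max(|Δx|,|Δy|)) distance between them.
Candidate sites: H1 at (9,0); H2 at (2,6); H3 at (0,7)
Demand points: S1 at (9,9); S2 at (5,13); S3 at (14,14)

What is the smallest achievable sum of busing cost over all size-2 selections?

Open {H2, H3}.
  S1→H2 7, S2→H3 6, S3→H2 12  ⇒ total 25.
Compare {H1, H2}: total 26.
Compare {H1, H3}: total 29.

25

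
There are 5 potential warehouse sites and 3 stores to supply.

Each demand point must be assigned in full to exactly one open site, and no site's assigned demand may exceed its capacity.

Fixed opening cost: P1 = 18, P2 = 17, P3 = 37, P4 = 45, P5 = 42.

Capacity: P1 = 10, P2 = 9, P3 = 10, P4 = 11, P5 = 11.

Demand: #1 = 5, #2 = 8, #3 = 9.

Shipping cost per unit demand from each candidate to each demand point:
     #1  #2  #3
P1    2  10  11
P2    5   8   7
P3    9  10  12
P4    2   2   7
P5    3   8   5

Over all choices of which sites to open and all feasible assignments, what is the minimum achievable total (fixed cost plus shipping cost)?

169

Open {P1, P2, P4}; cheapest assignment that respects the capacities:
  P1 (cap 10, load 5): #1 — cost 5×2 = 10
  P2 (cap 9, load 9): #3 — cost 9×7 = 63
  P4 (cap 11, load 8): #2 — cost 8×2 = 16
  Shipping 89, fixed 80 → total 169.
  Any other capacity-feasible assignment to {P1, P2, P4} ships for at least 89.
Compare {P1, P4, P5}: its best feasible assignment gives total 176.
Compare {P2, P4, P5}: its best feasible assignment gives total 190.
Every other set of open sites that can feasibly serve all demand totals ≥ 176 even under its best assignment. Minimum: 169.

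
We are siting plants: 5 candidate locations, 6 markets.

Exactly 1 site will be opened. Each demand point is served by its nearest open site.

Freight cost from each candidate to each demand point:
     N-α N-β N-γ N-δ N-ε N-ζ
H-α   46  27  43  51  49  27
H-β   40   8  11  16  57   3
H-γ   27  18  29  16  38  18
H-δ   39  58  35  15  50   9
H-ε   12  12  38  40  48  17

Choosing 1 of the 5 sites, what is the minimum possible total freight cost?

135

Open {H-β}.
  N-α→H-β 40, N-β→H-β 8, N-γ→H-β 11, N-δ→H-β 16, N-ε→H-β 57, N-ζ→H-β 3  ⇒ total 135.
Compare {H-γ}: total 146.
Compare {H-ε}: total 167.
No size-1 selection does better; minimum is 135.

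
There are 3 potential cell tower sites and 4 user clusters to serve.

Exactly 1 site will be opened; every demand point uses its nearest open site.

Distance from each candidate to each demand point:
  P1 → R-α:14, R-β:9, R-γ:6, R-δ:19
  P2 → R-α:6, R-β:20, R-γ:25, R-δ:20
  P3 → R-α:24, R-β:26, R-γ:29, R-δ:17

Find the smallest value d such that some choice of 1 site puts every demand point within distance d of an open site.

Open {P1}.
  Farthest demand point is R-δ at distance 19 (to P1); all others are ≤ 19.
With {P2} the worst case is 25.
With {P3} the worst case is 29.
No size-1 selection achieves below 19.

19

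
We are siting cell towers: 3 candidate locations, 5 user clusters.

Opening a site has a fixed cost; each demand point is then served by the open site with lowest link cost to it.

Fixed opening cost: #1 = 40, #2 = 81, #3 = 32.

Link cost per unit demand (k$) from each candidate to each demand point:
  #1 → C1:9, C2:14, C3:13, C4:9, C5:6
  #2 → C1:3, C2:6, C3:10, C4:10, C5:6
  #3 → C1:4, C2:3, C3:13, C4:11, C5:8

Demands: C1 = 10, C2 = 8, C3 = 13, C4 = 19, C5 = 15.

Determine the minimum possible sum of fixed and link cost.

566

Open {#1, #3}: assign each demand point to its cheapest open site.
  C1→#3 10×4=40, C2→#3 8×3=24, C3→#1 13×13=169, C4→#1 19×9=171, C5→#1 15×6=90
  link cost 494, fixed 72 → total 566.
Compare {#2}: link cost 488 + fixed 81 = 569.
Compare {#2, #3}: link cost 464 + fixed 113 = 577.
Compare {#1, #2}: link cost 469 + fixed 121 = 590.
All other subsets cost ≥ 569. Minimum total cost: 566.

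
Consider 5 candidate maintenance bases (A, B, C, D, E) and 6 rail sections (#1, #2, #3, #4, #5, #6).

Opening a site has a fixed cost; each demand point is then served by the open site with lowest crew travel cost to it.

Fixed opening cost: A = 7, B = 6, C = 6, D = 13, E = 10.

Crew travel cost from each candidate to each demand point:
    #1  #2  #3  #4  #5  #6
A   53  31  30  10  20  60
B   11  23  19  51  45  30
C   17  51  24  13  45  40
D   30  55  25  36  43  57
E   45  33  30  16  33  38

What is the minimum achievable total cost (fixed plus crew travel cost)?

Open {A, B}: assign each demand point to its cheapest open site.
  #1→B 11, #2→B 23, #3→B 19, #4→A 10, #5→A 20, #6→B 30
  crew travel cost 113, fixed 13 → total 126.
Compare {A, B, C}: crew travel cost 113 + fixed 19 = 132.
Compare {A, B, E}: crew travel cost 113 + fixed 23 = 136.
Compare {A, B, D}: crew travel cost 113 + fixed 26 = 139.
All other subsets cost ≥ 132. Minimum total cost: 126.

126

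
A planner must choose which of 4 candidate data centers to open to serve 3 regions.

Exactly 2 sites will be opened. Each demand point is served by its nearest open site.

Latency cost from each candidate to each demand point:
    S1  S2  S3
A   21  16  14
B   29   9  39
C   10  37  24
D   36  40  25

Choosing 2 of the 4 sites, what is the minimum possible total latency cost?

Open {A, C}.
  S1→C 10, S2→A 16, S3→A 14  ⇒ total 40.
Compare {B, C}: total 43.
Compare {A, B}: total 44.
No size-2 selection does better; minimum is 40.

40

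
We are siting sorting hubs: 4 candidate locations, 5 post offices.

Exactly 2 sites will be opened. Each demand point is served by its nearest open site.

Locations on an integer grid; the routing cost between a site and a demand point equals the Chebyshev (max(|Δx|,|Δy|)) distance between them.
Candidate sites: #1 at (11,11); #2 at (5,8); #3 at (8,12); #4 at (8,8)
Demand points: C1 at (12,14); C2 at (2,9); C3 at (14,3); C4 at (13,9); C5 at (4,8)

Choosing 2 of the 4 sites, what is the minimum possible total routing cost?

Open {#1, #2}.
  C1→#1 3, C2→#2 3, C3→#1 8, C4→#1 2, C5→#2 1  ⇒ total 17.
Compare {#1, #4}: total 21.
Compare {#2, #4}: total 21.
No size-2 selection does better; minimum is 17.

17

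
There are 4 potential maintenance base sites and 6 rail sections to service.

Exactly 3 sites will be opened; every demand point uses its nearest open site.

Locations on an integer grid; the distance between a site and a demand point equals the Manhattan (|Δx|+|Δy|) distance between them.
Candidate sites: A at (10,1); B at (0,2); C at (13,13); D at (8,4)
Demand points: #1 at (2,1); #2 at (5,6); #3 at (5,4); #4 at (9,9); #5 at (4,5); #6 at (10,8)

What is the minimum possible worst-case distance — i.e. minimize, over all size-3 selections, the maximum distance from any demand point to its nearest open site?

6

Open {A, B, D}.
  Farthest demand point is #4 at distance 6 (to D); all others are ≤ 6.
With {B, C, D} the worst case is 6.
With {A, C, D} the worst case is 8.
No size-3 selection achieves below 6.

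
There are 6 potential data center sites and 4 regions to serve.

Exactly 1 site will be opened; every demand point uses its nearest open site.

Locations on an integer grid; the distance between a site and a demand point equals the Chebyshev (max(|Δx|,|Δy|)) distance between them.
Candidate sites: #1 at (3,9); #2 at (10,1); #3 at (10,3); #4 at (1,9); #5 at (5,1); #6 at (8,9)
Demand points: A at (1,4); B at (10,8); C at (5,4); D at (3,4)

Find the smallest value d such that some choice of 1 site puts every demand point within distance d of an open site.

Open {#1}.
  Farthest demand point is B at distance 7 (to #1); all others are ≤ 7.
With {#5} the worst case is 7.
With {#6} the worst case is 7.
No size-1 selection achieves below 7.

7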